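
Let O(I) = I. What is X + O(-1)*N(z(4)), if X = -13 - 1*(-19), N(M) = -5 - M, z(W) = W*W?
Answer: 27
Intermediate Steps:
z(W) = W²
X = 6 (X = -13 + 19 = 6)
X + O(-1)*N(z(4)) = 6 - (-5 - 1*4²) = 6 - (-5 - 1*16) = 6 - (-5 - 16) = 6 - 1*(-21) = 6 + 21 = 27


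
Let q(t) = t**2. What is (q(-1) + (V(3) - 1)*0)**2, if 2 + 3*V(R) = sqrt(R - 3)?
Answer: 1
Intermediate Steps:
V(R) = -2/3 + sqrt(-3 + R)/3 (V(R) = -2/3 + sqrt(R - 3)/3 = -2/3 + sqrt(-3 + R)/3)
(q(-1) + (V(3) - 1)*0)**2 = ((-1)**2 + ((-2/3 + sqrt(-3 + 3)/3) - 1)*0)**2 = (1 + ((-2/3 + sqrt(0)/3) - 1)*0)**2 = (1 + ((-2/3 + (1/3)*0) - 1)*0)**2 = (1 + ((-2/3 + 0) - 1)*0)**2 = (1 + (-2/3 - 1)*0)**2 = (1 - 5/3*0)**2 = (1 + 0)**2 = 1**2 = 1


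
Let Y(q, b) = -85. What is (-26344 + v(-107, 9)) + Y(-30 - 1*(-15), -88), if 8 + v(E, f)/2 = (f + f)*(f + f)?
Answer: -25797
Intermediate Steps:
v(E, f) = -16 + 8*f**2 (v(E, f) = -16 + 2*((f + f)*(f + f)) = -16 + 2*((2*f)*(2*f)) = -16 + 2*(4*f**2) = -16 + 8*f**2)
(-26344 + v(-107, 9)) + Y(-30 - 1*(-15), -88) = (-26344 + (-16 + 8*9**2)) - 85 = (-26344 + (-16 + 8*81)) - 85 = (-26344 + (-16 + 648)) - 85 = (-26344 + 632) - 85 = -25712 - 85 = -25797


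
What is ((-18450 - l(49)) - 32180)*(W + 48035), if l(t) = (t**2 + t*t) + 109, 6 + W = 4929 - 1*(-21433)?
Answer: -4131750531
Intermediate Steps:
W = 26356 (W = -6 + (4929 - 1*(-21433)) = -6 + (4929 + 21433) = -6 + 26362 = 26356)
l(t) = 109 + 2*t**2 (l(t) = (t**2 + t**2) + 109 = 2*t**2 + 109 = 109 + 2*t**2)
((-18450 - l(49)) - 32180)*(W + 48035) = ((-18450 - (109 + 2*49**2)) - 32180)*(26356 + 48035) = ((-18450 - (109 + 2*2401)) - 32180)*74391 = ((-18450 - (109 + 4802)) - 32180)*74391 = ((-18450 - 1*4911) - 32180)*74391 = ((-18450 - 4911) - 32180)*74391 = (-23361 - 32180)*74391 = -55541*74391 = -4131750531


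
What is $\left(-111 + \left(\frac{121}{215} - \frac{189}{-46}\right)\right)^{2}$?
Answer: $\frac{1105839424921}{97812100} \approx 11306.0$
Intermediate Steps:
$\left(-111 + \left(\frac{121}{215} - \frac{189}{-46}\right)\right)^{2} = \left(-111 + \left(121 \cdot \frac{1}{215} - - \frac{189}{46}\right)\right)^{2} = \left(-111 + \left(\frac{121}{215} + \frac{189}{46}\right)\right)^{2} = \left(-111 + \frac{46201}{9890}\right)^{2} = \left(- \frac{1051589}{9890}\right)^{2} = \frac{1105839424921}{97812100}$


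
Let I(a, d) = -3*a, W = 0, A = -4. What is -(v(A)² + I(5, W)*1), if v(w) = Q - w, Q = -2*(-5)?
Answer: -181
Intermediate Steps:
Q = 10
v(w) = 10 - w
-(v(A)² + I(5, W)*1) = -((10 - 1*(-4))² - 3*5*1) = -((10 + 4)² - 15*1) = -(14² - 15) = -(196 - 15) = -1*181 = -181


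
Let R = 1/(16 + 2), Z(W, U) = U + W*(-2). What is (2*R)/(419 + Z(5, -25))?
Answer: 1/3456 ≈ 0.00028935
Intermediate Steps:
Z(W, U) = U - 2*W
R = 1/18 ≈ 0.055556
(2*R)/(419 + Z(5, -25)) = (2*(1/18))/(419 + (-25 - 2*5)) = 1/(9*(419 + (-25 - 10))) = 1/(9*(419 - 35)) = (1/9)/384 = (1/9)*(1/384) = 1/3456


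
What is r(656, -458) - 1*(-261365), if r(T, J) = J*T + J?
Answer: -39541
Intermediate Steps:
r(T, J) = J + J*T
r(656, -458) - 1*(-261365) = -458*(1 + 656) - 1*(-261365) = -458*657 + 261365 = -300906 + 261365 = -39541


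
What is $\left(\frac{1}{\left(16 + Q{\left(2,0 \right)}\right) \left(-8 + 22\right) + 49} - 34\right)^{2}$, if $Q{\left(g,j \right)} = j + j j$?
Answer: $\frac{86136961}{74529} \approx 1155.8$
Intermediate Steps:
$Q{\left(g,j \right)} = j + j^{2}$
$\left(\frac{1}{\left(16 + Q{\left(2,0 \right)}\right) \left(-8 + 22\right) + 49} - 34\right)^{2} = \left(\frac{1}{\left(16 + 0 \left(1 + 0\right)\right) \left(-8 + 22\right) + 49} - 34\right)^{2} = \left(\frac{1}{\left(16 + 0 \cdot 1\right) 14 + 49} - 34\right)^{2} = \left(\frac{1}{\left(16 + 0\right) 14 + 49} - 34\right)^{2} = \left(\frac{1}{16 \cdot 14 + 49} - 34\right)^{2} = \left(\frac{1}{224 + 49} - 34\right)^{2} = \left(\frac{1}{273} - 34\right)^{2} = \left(- \frac{9281}{273}\right)^{2} = \frac{86136961}{74529}$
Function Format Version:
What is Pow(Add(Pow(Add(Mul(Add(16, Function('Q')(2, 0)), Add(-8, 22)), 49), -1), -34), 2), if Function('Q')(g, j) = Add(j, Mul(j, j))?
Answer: Rational(86136961, 74529) ≈ 1155.8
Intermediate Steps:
Function('Q')(g, j) = Add(j, Pow(j, 2))
Pow(Add(Pow(Add(Mul(Add(16, Function('Q')(2, 0)), Add(-8, 22)), 49), -1), -34), 2) = Pow(Add(Pow(Add(Mul(Add(16, Mul(0, Add(1, 0))), Add(-8, 22)), 49), -1), -34), 2) = Pow(Add(Pow(Add(Mul(Add(16, Mul(0, 1)), 14), 49), -1), -34), 2) = Pow(Add(Pow(Add(Mul(Add(16, 0), 14), 49), -1), -34), 2) = Pow(Add(Pow(Add(Mul(16, 14), 49), -1), -34), 2) = Pow(Add(Pow(Add(224, 49), -1), -34), 2) = Pow(Add(Pow(273, -1), -34), 2) = Pow(Add(Rational(1, 273), -34), 2) = Pow(Rational(-9281, 273), 2) = Rational(86136961, 74529)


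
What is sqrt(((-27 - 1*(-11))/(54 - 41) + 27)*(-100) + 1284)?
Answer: 2*I*sqrt(54626)/13 ≈ 35.957*I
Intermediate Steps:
sqrt(((-27 - 1*(-11))/(54 - 41) + 27)*(-100) + 1284) = sqrt(((-27 + 11)/13 + 27)*(-100) + 1284) = sqrt((-16*1/13 + 27)*(-100) + 1284) = sqrt((-16/13 + 27)*(-100) + 1284) = sqrt((335/13)*(-100) + 1284) = sqrt(-33500/13 + 1284) = sqrt(-16808/13) = 2*I*sqrt(54626)/13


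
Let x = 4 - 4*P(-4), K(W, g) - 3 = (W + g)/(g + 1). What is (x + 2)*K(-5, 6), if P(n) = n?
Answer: 484/7 ≈ 69.143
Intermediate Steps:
K(W, g) = 3 + (W + g)/(1 + g) (K(W, g) = 3 + (W + g)/(g + 1) = 3 + (W + g)/(1 + g))
x = 20 (x = 4 - 4*(-4) = 4 + 16 = 20)
(x + 2)*K(-5, 6) = (20 + 2)*((3 - 5 + 4*6)/(1 + 6)) = 22*((3 - 5 + 24)/7) = 22*((1/7)*22) = 22*(22/7) = 484/7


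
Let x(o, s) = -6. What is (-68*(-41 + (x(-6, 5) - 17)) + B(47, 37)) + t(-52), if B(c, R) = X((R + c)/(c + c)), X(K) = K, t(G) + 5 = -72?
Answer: 200967/47 ≈ 4275.9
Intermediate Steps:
t(G) = -77 (t(G) = -5 - 72 = -77)
B(c, R) = (R + c)/(2*c) (B(c, R) = (R + c)/(c + c) = (R + c)/((2*c)) = (R + c)*(1/(2*c)) = (R + c)/(2*c))
(-68*(-41 + (x(-6, 5) - 17)) + B(47, 37)) + t(-52) = (-68*(-41 + (-6 - 17)) + (1/2)*(37 + 47)/47) - 77 = (-68*(-41 - 23) + (1/2)*(1/47)*84) - 77 = (-68*(-64) + 42/47) - 77 = (4352 + 42/47) - 77 = 204586/47 - 77 = 200967/47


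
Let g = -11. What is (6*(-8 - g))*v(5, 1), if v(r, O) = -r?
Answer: -90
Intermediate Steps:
(6*(-8 - g))*v(5, 1) = (6*(-8 - 1*(-11)))*(-1*5) = (6*(-8 + 11))*(-5) = (6*3)*(-5) = 18*(-5) = -90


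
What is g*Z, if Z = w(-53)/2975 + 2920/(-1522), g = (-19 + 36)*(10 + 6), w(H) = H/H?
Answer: -69483824/133175 ≈ -521.75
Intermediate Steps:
w(H) = 1
g = 272 (g = 17*16 = 272)
Z = -4342739/2263975 (Z = 1/2975 + 2920/(-1522) = 1*(1/2975) + 2920*(-1/1522) = 1/2975 - 1460/761 = -4342739/2263975 ≈ -1.9182)
g*Z = 272*(-4342739/2263975) = -69483824/133175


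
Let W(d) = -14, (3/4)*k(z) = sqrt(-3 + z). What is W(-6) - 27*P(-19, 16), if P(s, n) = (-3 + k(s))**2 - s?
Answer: 286 + 216*I*sqrt(22) ≈ 286.0 + 1013.1*I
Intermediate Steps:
k(z) = 4*sqrt(-3 + z)/3
P(s, n) = (-3 + 4*sqrt(-3 + s)/3)**2 - s
W(-6) - 27*P(-19, 16) = -14 - 27*(11/3 - 8*sqrt(-3 - 19) + (7/9)*(-19)) = -14 - 27*(11/3 - 8*I*sqrt(22) - 133/9) = -14 - 27*(-100/9 - 8*I*sqrt(22)) = -14 + (300 + 216*I*sqrt(22)) = 286 + 216*I*sqrt(22)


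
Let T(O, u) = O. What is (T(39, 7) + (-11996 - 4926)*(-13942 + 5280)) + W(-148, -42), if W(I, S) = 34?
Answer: 146578437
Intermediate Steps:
(T(39, 7) + (-11996 - 4926)*(-13942 + 5280)) + W(-148, -42) = (39 + (-11996 - 4926)*(-13942 + 5280)) + 34 = (39 - 16922*(-8662)) + 34 = (39 + 146578364) + 34 = 146578403 + 34 = 146578437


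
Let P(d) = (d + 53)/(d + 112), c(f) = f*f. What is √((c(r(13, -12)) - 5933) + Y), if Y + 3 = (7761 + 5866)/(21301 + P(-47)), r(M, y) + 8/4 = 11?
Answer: 5*I*√448920975588958/1384571 ≈ 76.514*I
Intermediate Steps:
r(M, y) = 9 (r(M, y) = -2 + 11 = 9)
c(f) = f²
P(d) = (53 + d)/(112 + d)
Y = -3267958/1384571 (Y = -3 + (7761 + 5866)/(21301 + (53 - 47)/(112 - 47)) = -3 + 13627/(21301 + 6/65) = -3 + 13627/(1384571/65) = -3 + 13627*(65/1384571) = -3 + 885755/1384571 = -3267958/1384571 ≈ -2.3603)
√((c(r(13, -12)) - 5933) + Y) = √((9² - 5933) - 3267958/1384571) = √((81 - 5933) - 3267958/1384571) = √(-5852 - 3267958/1384571) = √(-8105777450/1384571) = 5*I*√448920975588958/1384571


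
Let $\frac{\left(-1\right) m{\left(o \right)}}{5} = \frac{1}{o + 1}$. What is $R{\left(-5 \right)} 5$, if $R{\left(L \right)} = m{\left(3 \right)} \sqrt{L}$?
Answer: $- \frac{25 i \sqrt{5}}{4} \approx - 13.975 i$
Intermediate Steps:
$m{\left(o \right)} = - \frac{5}{1 + o}$ ($m{\left(o \right)} = - \frac{5}{o + 1} = - \frac{5}{1 + o}$)
$R{\left(L \right)} = - \frac{5 \sqrt{L}}{4}$ ($R{\left(L \right)} = - \frac{5}{1 + 3} \sqrt{L} = - \frac{5}{4} \sqrt{L} = \left(-5\right) \frac{1}{4} \sqrt{L} = - \frac{5 \sqrt{L}}{4}$)
$R{\left(-5 \right)} 5 = - \frac{5 \sqrt{-5}}{4} \cdot 5 = - \frac{5 i \sqrt{5}}{4} \cdot 5 = - \frac{25 i \sqrt{5}}{4}$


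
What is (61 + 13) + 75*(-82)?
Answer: -6076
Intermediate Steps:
(61 + 13) + 75*(-82) = 74 - 6150 = -6076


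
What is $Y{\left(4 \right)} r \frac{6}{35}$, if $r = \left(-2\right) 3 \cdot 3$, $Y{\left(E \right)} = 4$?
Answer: $- \frac{432}{35} \approx -12.343$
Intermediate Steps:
$r = -18$ ($r = \left(-6\right) 3 = -18$)
$Y{\left(4 \right)} r \frac{6}{35} = 4 \left(-18\right) \frac{6}{35} = - 72 \cdot 6 \cdot \frac{1}{35} = \left(-72\right) \frac{6}{35} = - \frac{432}{35}$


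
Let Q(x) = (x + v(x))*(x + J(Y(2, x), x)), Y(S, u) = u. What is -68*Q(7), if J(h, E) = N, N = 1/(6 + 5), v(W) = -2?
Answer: -26520/11 ≈ -2410.9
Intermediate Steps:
N = 1/11 ≈ 0.090909
J(h, E) = 1/11
Q(x) = (-2 + x)*(1/11 + x) (Q(x) = (x - 2)*(x + 1/11) = (-2 + x)*(1/11 + x))
-68*Q(7) = -68*(-2/11 + 7**2 - 21/11*7) = -68*(-2/11 + 49 - 147/11) = -68*390/11 = -26520/11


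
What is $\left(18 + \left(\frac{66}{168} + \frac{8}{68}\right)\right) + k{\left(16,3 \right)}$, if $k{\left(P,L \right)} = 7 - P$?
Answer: $\frac{4527}{476} \approx 9.5105$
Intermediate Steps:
$\left(18 + \left(\frac{66}{168} + \frac{8}{68}\right)\right) + k{\left(16,3 \right)} = \left(18 + \left(\frac{66}{168} + \frac{8}{68}\right)\right) + \left(7 - 16\right) = \left(18 + \left(66 \cdot \frac{1}{168} + 8 \cdot \frac{1}{68}\right)\right) + \left(7 - 16\right) = \left(18 + \left(\frac{11}{28} + \frac{2}{17}\right)\right) - 9 = \left(18 + \frac{243}{476}\right) - 9 = \frac{8811}{476} - 9 = \frac{4527}{476}$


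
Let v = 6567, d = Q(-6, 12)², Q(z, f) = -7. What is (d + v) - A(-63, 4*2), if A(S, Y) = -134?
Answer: 6750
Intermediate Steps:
d = 49 (d = (-7)² = 49)
(d + v) - A(-63, 4*2) = (49 + 6567) - 1*(-134) = 6616 + 134 = 6750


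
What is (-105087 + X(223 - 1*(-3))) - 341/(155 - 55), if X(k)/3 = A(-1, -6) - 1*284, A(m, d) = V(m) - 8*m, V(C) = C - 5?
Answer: -10593641/100 ≈ -1.0594e+5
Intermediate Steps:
V(C) = -5 + C
A(m, d) = -5 - 7*m (A(m, d) = (-5 + m) - 8*m = -5 - 7*m)
X(k) = -846 (X(k) = 3*((-5 - 7*(-1)) - 1*284) = 3*((-5 + 7) - 284) = 3*(2 - 284) = 3*(-282) = -846)
(-105087 + X(223 - 1*(-3))) - 341/(155 - 55) = (-105087 - 846) - 341/(155 - 55) = -105933 - 341/100 = -10593641/100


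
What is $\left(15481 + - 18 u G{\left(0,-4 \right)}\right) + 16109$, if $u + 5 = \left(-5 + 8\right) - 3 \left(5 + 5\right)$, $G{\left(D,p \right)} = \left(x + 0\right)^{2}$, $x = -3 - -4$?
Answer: $32166$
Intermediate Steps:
$x = 1$ ($x = -3 + 4 = 1$)
$G{\left(D,p \right)} = 1$ ($G{\left(D,p \right)} = \left(1 + 0\right)^{2} = 1^{2} = 1$)
$u = -32$ ($u = -5 + \left(\left(-5 + 8\right) - 3 \left(5 + 5\right)\right) = -5 + \left(3 - 3 \cdot 10\right) = -5 + \left(3 - 30\right) = -5 - 27 = -32$)
$\left(15481 + - 18 u G{\left(0,-4 \right)}\right) + 16109 = \left(15481 + \left(-18\right) \left(-32\right) 1\right) + 16109 = \left(15481 + 576 \cdot 1\right) + 16109 = \left(15481 + 576\right) + 16109 = 16057 + 16109 = 32166$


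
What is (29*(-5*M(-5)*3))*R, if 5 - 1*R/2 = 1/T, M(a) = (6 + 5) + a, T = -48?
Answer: -104835/4 ≈ -26209.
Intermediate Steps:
M(a) = 11 + a
R = 241/24 (R = 10 - 2/(-48) = 10 - 2*(-1/48) = 10 + 1/24 = 241/24 ≈ 10.042)
(29*(-5*M(-5)*3))*R = (29*(-5*(11 - 5)*3))*(241/24) = (29*(-5*6*3))*(241/24) = (29*(-30*3))*(241/24) = (29*(-90))*(241/24) = -2610*241/24 = -104835/4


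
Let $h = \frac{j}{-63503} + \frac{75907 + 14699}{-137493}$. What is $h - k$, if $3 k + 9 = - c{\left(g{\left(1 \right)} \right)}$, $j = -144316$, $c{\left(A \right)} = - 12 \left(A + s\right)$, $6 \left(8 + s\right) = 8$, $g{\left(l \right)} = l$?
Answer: $\frac{79396649477}{2910405993} \approx 27.28$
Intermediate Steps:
$s = - \frac{20}{3}$ ($s = -8 + \frac{1}{6} \cdot 8 = -8 + \frac{4}{3} = - \frac{20}{3} \approx -6.6667$)
$c{\left(A \right)} = 80 - 12 A$ ($c{\left(A \right)} = - 12 \left(A - \frac{20}{3}\right) = - 12 \left(- \frac{20}{3} + A\right) = 80 - 12 A$)
$k = - \frac{77}{3}$ ($k = -3 + \frac{\left(-1\right) \left(80 - 12\right)}{3} = -3 + \frac{\left(-1\right) 68}{3} = -3 + \frac{1}{3} \left(-68\right) = -3 - \frac{68}{3} = - \frac{77}{3} \approx -25.667$)
$h = \frac{4696228990}{2910405993}$ ($h = - \frac{144316}{-63503} + \frac{75907 + 14699}{-137493} = \left(-144316\right) \left(- \frac{1}{63503}\right) + 90606 \left(- \frac{1}{137493}\right) = \frac{144316}{63503} - \frac{30202}{45831} = \frac{4696228990}{2910405993} \approx 1.6136$)
$h - k = \frac{4696228990}{2910405993} - - \frac{77}{3} = \frac{4696228990}{2910405993} + \frac{77}{3} = \frac{79396649477}{2910405993}$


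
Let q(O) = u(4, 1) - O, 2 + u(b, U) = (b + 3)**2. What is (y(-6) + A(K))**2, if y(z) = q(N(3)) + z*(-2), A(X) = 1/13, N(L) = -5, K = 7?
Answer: 693889/169 ≈ 4105.9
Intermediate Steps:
u(b, U) = -2 + (3 + b)**2 (u(b, U) = -2 + (b + 3)**2 = -2 + (3 + b)**2)
A(X) = 1/13
q(O) = 47 - O (q(O) = (-2 + (3 + 4)**2) - O = (-2 + 7**2) - O = (-2 + 49) - O = 47 - O)
y(z) = 52 - 2*z (y(z) = (47 - 1*(-5)) + z*(-2) = (47 + 5) - 2*z = 52 - 2*z)
(y(-6) + A(K))**2 = ((52 - 2*(-6)) + 1/13)**2 = ((52 + 12) + 1/13)**2 = (64 + 1/13)**2 = (833/13)**2 = 693889/169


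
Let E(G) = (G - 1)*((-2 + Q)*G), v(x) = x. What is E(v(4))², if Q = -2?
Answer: 2304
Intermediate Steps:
E(G) = -4*G*(-1 + G) (E(G) = (G - 1)*((-2 - 2)*G) = (-1 + G)*(-4*G) = -4*G*(-1 + G))
E(v(4))² = (4*4*(1 - 1*4))² = (4*4*(1 - 4))² = (4*4*(-3))² = (-48)² = 2304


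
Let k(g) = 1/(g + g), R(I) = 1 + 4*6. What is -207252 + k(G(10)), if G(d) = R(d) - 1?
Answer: -9948095/48 ≈ -2.0725e+5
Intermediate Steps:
R(I) = 25 (R(I) = 1 + 24 = 25)
G(d) = 24 (G(d) = 25 - 1 = 24)
k(g) = 1/(2*g)
-207252 + k(G(10)) = -207252 + (½)/24 = -207252 + (½)*(1/24) = -207252 + 1/48 = -9948095/48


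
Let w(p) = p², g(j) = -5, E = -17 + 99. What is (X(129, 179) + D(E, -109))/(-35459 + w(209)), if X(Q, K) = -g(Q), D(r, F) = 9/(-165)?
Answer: 136/226105 ≈ 0.00060149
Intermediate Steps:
E = 82
D(r, F) = -3/55 (D(r, F) = 9*(-1/165) = -3/55)
X(Q, K) = 5 (X(Q, K) = -1*(-5) = 5)
(X(129, 179) + D(E, -109))/(-35459 + w(209)) = (5 - 3/55)/(-35459 + 209²) = 272/(55*(-35459 + 43681)) = (272/55)/8222 = (272/55)*(1/8222) = 136/226105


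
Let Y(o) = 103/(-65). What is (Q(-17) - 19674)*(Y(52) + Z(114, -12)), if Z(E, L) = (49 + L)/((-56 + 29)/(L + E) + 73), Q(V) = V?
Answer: 3405538759/160745 ≈ 21186.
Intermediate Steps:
Y(o) = -103/65 (Y(o) = 103*(-1/65) = -103/65)
Z(E, L) = (49 + L)/(73 - 27/(E + L)) (Z(E, L) = (49 + L)/(-27/(E + L) + 73) = (49 + L)/(73 - 27/(E + L)))
(Q(-17) - 19674)*(Y(52) + Z(114, -12)) = (-17 - 19674)*(-103/65 + ((-12)**2 + 49*114 + 49*(-12) + 114*(-12))/(-27 + 73*114 + 73*(-12))) = -19691*(-103/65 + (144 + 5586 - 588 - 1368)/(-27 + 8322 - 876)) = -19691*(-103/65 + 3774/7419) = -19691*(-103/65 + (1/7419)*3774) = -19691*(-103/65 + 1258/2473) = -19691*(-172949/160745) = 3405538759/160745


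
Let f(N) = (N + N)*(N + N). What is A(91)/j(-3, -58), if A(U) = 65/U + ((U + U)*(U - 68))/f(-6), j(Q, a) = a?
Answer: -15011/29232 ≈ -0.51351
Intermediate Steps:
f(N) = 4*N**2 (f(N) = (2*N)*(2*N) = 4*N**2)
A(U) = 65/U + U*(-68 + U)/72 (A(U) = 65/U + ((U + U)*(U - 68))/((4*(-6)**2)) = 65/U + ((2*U)*(-68 + U))/((4*36)) = 65/U + (2*U*(-68 + U))/144 = 65/U + (2*U*(-68 + U))*(1/144) = 65/U + U*(-68 + U)/72)
A(91)/j(-3, -58) = ((1/72)*(4680 + 91**2*(-68 + 91))/91)/(-58) = ((1/72)*(1/91)*(4680 + 8281*23))*(-1/58) = ((1/72)*(1/91)*(4680 + 190463))*(-1/58) = ((1/72)*(1/91)*195143)*(-1/58) = (15011/504)*(-1/58) = -15011/29232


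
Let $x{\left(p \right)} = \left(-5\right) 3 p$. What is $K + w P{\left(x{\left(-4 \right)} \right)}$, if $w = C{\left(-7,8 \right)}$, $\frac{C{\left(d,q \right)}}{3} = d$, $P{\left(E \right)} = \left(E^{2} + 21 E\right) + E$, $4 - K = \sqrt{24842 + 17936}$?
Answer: $-103316 - \sqrt{42778} \approx -1.0352 \cdot 10^{5}$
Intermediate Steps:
$x{\left(p \right)} = - 15 p$
$K = 4 - \sqrt{42778}$ ($K = 4 - \sqrt{24842 + 17936} = 4 - \sqrt{42778} \approx -202.83$)
$P{\left(E \right)} = E^{2} + 22 E$
$C{\left(d,q \right)} = 3 d$
$w = -21$ ($w = 3 \left(-7\right) = -21$)
$K + w P{\left(x{\left(-4 \right)} \right)} = \left(4 - \sqrt{42778}\right) - 21 \left(-15\right) \left(-4\right) \left(22 - -60\right) = \left(4 - \sqrt{42778}\right) - 21 \cdot 60 \left(22 + 60\right) = \left(4 - \sqrt{42778}\right) - 21 \cdot 60 \cdot 82 = \left(4 - \sqrt{42778}\right) - 103320 = -103316 - \sqrt{42778}$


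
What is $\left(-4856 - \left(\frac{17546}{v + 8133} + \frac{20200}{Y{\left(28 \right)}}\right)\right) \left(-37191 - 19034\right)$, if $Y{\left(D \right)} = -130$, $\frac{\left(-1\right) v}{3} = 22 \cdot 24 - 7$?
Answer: $\frac{173738562085}{657} \approx 2.6444 \cdot 10^{8}$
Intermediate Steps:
$v = -1563$ ($v = - 3 \left(22 \cdot 24 - 7\right) = - 3 \left(528 - 7\right) = \left(-3\right) 521 = -1563$)
$\left(-4856 - \left(\frac{17546}{v + 8133} + \frac{20200}{Y{\left(28 \right)}}\right)\right) \left(-37191 - 19034\right) = \left(-4856 - \left(- \frac{2020}{13} + \frac{17546}{-1563 + 8133}\right)\right) \left(-37191 - 19034\right) = \left(-4856 - \left(- \frac{2020}{13} + \frac{17546}{6570}\right)\right) \left(-56225\right) = \left(-4856 + \left(\left(-17546\right) \frac{1}{6570} + \frac{2020}{13}\right)\right) \left(-56225\right) = \left(-4856 + \left(- \frac{8773}{3285} + \frac{2020}{13}\right)\right) \left(-56225\right) = \left(-4856 + \frac{6521651}{42705}\right) \left(-56225\right) = \left(- \frac{200853829}{42705}\right) \left(-56225\right) = \frac{173738562085}{657}$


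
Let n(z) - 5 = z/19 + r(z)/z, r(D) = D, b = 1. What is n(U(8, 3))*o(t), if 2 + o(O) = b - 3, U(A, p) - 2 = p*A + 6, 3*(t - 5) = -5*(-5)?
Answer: -584/19 ≈ -30.737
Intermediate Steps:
t = 40/3 (t = 5 + (-5*(-5))/3 = 5 + (⅓)*25 = 5 + 25/3 = 40/3 ≈ 13.333)
U(A, p) = 8 + A*p (U(A, p) = 2 + (p*A + 6) = 2 + (A*p + 6) = 2 + (6 + A*p) = 8 + A*p)
o(O) = -4 (o(O) = -2 + (1 - 3) = -2 - 2 = -4)
n(z) = 6 + z/19 (n(z) = 5 + (z/19 + z/z) = 5 + (z*(1/19) + 1) = 5 + (z/19 + 1) = 5 + (1 + z/19) = 6 + z/19)
n(U(8, 3))*o(t) = (6 + (8 + 8*3)/19)*(-4) = (6 + (8 + 24)/19)*(-4) = (6 + (1/19)*32)*(-4) = (6 + 32/19)*(-4) = (146/19)*(-4) = -584/19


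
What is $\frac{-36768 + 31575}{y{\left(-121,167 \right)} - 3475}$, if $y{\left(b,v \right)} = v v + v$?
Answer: $- \frac{5193}{24581} \approx -0.21126$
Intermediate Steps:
$y{\left(b,v \right)} = v + v^{2}$ ($y{\left(b,v \right)} = v^{2} + v = v + v^{2}$)
$\frac{-36768 + 31575}{y{\left(-121,167 \right)} - 3475} = \frac{-36768 + 31575}{167 \left(1 + 167\right) - 3475} = - \frac{5193}{167 \cdot 168 - 3475} = - \frac{5193}{28056 - 3475} = - \frac{5193}{24581}$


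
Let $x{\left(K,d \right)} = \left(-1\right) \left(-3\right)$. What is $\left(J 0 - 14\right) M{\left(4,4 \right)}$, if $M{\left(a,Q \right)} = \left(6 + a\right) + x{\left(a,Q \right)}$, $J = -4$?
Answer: $-182$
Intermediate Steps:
$x{\left(K,d \right)} = 3$
$M{\left(a,Q \right)} = 9 + a$ ($M{\left(a,Q \right)} = \left(6 + a\right) + 3 = 9 + a$)
$\left(J 0 - 14\right) M{\left(4,4 \right)} = \left(\left(-4\right) 0 - 14\right) \left(9 + 4\right) = \left(0 - 14\right) 13 = \left(-14\right) 13 = -182$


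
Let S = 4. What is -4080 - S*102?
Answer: -4488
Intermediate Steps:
-4080 - S*102 = -4080 - 4*102 = -4080 - 1*408 = -4080 - 408 = -4488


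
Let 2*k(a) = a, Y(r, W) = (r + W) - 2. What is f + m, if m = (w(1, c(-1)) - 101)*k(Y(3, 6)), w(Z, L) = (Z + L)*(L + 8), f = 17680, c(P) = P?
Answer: 34653/2 ≈ 17327.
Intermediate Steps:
Y(r, W) = -2 + W + r (Y(r, W) = (W + r) - 2 = -2 + W + r)
k(a) = a/2
w(Z, L) = (8 + L)*(L + Z) (w(Z, L) = (L + Z)*(8 + L) = (8 + L)*(L + Z))
m = -707/2 (m = (((-1)² + 8*(-1) + 8*1 - 1*1) - 101)*((-2 + 6 + 3)/2) = ((1 - 8 + 8 - 1) - 101)*((½)*7) = (0 - 101)*(7/2) = -101*7/2 = -707/2 ≈ -353.50)
f + m = 17680 - 707/2 = 34653/2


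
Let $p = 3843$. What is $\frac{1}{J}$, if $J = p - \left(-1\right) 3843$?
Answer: $\frac{1}{7686} \approx 0.00013011$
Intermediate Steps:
$J = 7686$ ($J = 3843 - \left(-1\right) 3843 = 3843 - -3843 = 3843 + 3843 = 7686$)
$\frac{1}{J} = \frac{1}{7686}$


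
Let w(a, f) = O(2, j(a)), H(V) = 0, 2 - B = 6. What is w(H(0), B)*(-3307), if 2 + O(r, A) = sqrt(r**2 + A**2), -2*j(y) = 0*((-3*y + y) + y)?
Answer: 0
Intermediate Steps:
B = -4 (B = 2 - 1*6 = 2 - 6 = -4)
j(y) = 0 (j(y) = -0*((-3*y + y) + y) = -0*(-2*y + y) = -0*(-y) = -1/2*0 = 0)
O(r, A) = -2 + sqrt(A**2 + r**2) (O(r, A) = -2 + sqrt(r**2 + A**2) = -2 + sqrt(A**2 + r**2))
w(a, f) = 0 (w(a, f) = -2 + sqrt(0**2 + 2**2) = -2 + sqrt(0 + 4) = -2 + sqrt(4) = -2 + 2 = 0)
w(H(0), B)*(-3307) = 0*(-3307) = 0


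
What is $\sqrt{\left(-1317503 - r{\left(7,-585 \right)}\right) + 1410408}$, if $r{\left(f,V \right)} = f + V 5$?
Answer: $117 \sqrt{7} \approx 309.55$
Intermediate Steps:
$r{\left(f,V \right)} = f + 5 V$
$\sqrt{\left(-1317503 - r{\left(7,-585 \right)}\right) + 1410408} = \sqrt{\left(-1317503 - \left(7 + 5 \left(-585\right)\right)\right) + 1410408} = \sqrt{\left(-1317503 - \left(7 - 2925\right)\right) + 1410408} = \sqrt{\left(-1317503 - -2918\right) + 1410408} = \sqrt{\left(-1317503 + 2918\right) + 1410408} = \sqrt{-1314585 + 1410408} = \sqrt{95823} = 117 \sqrt{7}$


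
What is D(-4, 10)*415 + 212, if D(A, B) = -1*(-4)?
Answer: 1872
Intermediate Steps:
D(A, B) = 4
D(-4, 10)*415 + 212 = 4*415 + 212 = 1660 + 212 = 1872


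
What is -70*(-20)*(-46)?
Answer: -64400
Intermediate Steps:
-70*(-20)*(-46) = 1400*(-46) = -64400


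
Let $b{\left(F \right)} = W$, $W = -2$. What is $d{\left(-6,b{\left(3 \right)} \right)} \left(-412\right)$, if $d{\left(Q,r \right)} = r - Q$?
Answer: $-1648$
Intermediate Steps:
$b{\left(F \right)} = -2$
$d{\left(-6,b{\left(3 \right)} \right)} \left(-412\right) = \left(-2 - -6\right) \left(-412\right) = \left(-2 + 6\right) \left(-412\right) = 4 \left(-412\right) = -1648$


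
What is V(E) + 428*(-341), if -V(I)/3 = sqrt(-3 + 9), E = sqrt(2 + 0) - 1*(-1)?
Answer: -145948 - 3*sqrt(6) ≈ -1.4596e+5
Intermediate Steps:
E = 1 + sqrt(2) (E = sqrt(2) + 1 = 1 + sqrt(2) ≈ 2.4142)
V(I) = -3*sqrt(6) (V(I) = -3*sqrt(-3 + 9) = -3*sqrt(6))
V(E) + 428*(-341) = -3*sqrt(6) + 428*(-341) = -3*sqrt(6) - 145948 = -145948 - 3*sqrt(6)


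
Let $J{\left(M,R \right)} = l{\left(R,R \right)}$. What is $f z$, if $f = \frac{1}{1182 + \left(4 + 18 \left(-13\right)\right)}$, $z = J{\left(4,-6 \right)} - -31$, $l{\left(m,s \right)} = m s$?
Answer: $\frac{67}{952} \approx 0.070378$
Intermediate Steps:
$J{\left(M,R \right)} = R^{2}$ ($J{\left(M,R \right)} = R R = R^{2}$)
$z = 67$ ($z = \left(-6\right)^{2} - -31 = 36 + 31 = 67$)
$f = \frac{1}{952}$ ($f = \frac{1}{1182 + \left(4 - 234\right)} = \frac{1}{1182 - 230} = \frac{1}{952} \approx 0.0010504$)
$f z = \frac{1}{952} \cdot 67 = \frac{67}{952}$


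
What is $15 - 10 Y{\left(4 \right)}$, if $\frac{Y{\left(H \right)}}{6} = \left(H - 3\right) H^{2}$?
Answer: $-945$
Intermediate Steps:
$Y{\left(H \right)} = 6 H^{2} \left(-3 + H\right)$ ($Y{\left(H \right)} = 6 \left(H - 3\right) H^{2} = 6 \left(-3 + H\right) H^{2} = 6 H^{2} \left(-3 + H\right)$)
$15 - 10 Y{\left(4 \right)} = 15 - 10 \cdot 6 \cdot 4^{2} \left(-3 + 4\right) = 15 - 10 \cdot 6 \cdot 16 \cdot 1 = 15 - 960 = -945$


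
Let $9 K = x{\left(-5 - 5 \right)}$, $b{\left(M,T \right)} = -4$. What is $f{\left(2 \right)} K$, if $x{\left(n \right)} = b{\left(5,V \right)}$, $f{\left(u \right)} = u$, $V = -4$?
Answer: $- \frac{8}{9} \approx -0.88889$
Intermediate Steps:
$x{\left(n \right)} = -4$
$K = - \frac{4}{9}$ ($K = \frac{1}{9} \left(-4\right) = - \frac{4}{9} \approx -0.44444$)
$f{\left(2 \right)} K = 2 \left(- \frac{4}{9}\right) = - \frac{8}{9}$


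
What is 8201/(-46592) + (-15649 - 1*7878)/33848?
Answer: -171719679/197130752 ≈ -0.87110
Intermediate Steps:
8201/(-46592) + (-15649 - 1*7878)/33848 = 8201*(-1/46592) + (-15649 - 7878)*(1/33848) = -8201/46592 - 23527*1/33848 = -8201/46592 - 23527/33848 = -171719679/197130752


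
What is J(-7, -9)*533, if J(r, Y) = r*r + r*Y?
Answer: 59696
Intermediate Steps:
J(r, Y) = r² + Y*r
J(-7, -9)*533 = -7*(-9 - 7)*533 = -7*(-16)*533 = 112*533 = 59696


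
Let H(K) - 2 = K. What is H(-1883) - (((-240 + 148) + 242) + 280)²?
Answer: -186781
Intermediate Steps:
H(K) = 2 + K
H(-1883) - (((-240 + 148) + 242) + 280)² = (2 - 1883) - (((-240 + 148) + 242) + 280)² = -1881 - ((-92 + 242) + 280)² = -1881 - (150 + 280)² = -1881 - 1*430² = -1881 - 1*184900 = -1881 - 184900 = -186781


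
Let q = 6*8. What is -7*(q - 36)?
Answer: -84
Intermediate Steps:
q = 48
-7*(q - 36) = -7*(48 - 36) = -7*12 = -84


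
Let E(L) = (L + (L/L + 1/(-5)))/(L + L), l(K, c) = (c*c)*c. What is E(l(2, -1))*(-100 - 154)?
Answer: -127/5 ≈ -25.400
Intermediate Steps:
l(K, c) = c**3 (l(K, c) = c**2*c = c**3)
E(L) = (4/5 + L)/(2*L) (E(L) = (L + (1 + 1*(-1/5)))/((2*L)) = (L + (1 - 1/5))*(1/(2*L)) = (L + 4/5)*(1/(2*L)) = (4/5 + L)*(1/(2*L)) = (4/5 + L)/(2*L))
E(l(2, -1))*(-100 - 154) = ((4 + 5*(-1)**3)/(10*((-1)**3)))*(-100 - 154) = ((1/10)*(4 + 5*(-1))/(-1))*(-254) = ((1/10)*(-1)*(4 - 5))*(-254) = ((1/10)*(-1)*(-1))*(-254) = (1/10)*(-254) = -127/5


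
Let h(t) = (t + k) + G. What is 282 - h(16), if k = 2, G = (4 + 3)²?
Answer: 215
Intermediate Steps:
G = 49 (G = 7² = 49)
h(t) = 51 + t (h(t) = (t + 2) + 49 = (2 + t) + 49 = 51 + t)
282 - h(16) = 282 - (51 + 16) = 282 - 1*67 = 282 - 67 = 215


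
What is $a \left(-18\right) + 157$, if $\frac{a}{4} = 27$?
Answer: $-1787$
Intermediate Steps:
$a = 108$ ($a = 4 \cdot 27 = 108$)
$a \left(-18\right) + 157 = 108 \left(-18\right) + 157 = -1944 + 157 = -1787$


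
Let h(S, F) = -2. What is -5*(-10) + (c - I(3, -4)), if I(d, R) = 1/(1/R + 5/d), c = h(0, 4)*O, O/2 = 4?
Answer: 566/17 ≈ 33.294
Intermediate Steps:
O = 8 (O = 2*4 = 8)
c = -16 (c = -2*8 = -16)
I(d, R) = 1/(1/R + 5/d)
-5*(-10) + (c - I(3, -4)) = -5*(-10) + (-16 - (-4)*3/(3 + 5*(-4))) = 50 + (-16 - (-4)*3/(3 - 20)) = 50 + (-16 - (-4)*3/(-17)) = 50 + (-16 - (-4)*3*(-1)/17) = 50 + (-16 - 1*12/17) = 50 + (-16 - 12/17) = 50 - 284/17 = 566/17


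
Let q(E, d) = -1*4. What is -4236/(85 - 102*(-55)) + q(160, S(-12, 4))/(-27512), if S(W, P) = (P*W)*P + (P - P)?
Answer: -29129513/39170210 ≈ -0.74366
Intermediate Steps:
S(W, P) = W*P² (S(W, P) = W*P² + 0 = W*P²)
q(E, d) = -4
-4236/(85 - 102*(-55)) + q(160, S(-12, 4))/(-27512) = -4236/(85 - 102*(-55)) - 4/(-27512) = -4236/(85 + 5610) - 4*(-1/27512) = -4236/5695 + 1/6878 = -29129513/39170210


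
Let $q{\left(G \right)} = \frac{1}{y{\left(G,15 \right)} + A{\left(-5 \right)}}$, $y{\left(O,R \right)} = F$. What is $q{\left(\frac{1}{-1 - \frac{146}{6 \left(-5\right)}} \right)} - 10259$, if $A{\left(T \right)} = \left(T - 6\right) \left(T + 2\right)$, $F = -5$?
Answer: $- \frac{287251}{28} \approx -10259.0$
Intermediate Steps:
$y{\left(O,R \right)} = -5$
$A{\left(T \right)} = \left(-6 + T\right) \left(2 + T\right)$
$q{\left(G \right)} = \frac{1}{28}$ ($q{\left(G \right)} = \frac{1}{-5 - \left(-8 - 25\right)} = \frac{1}{-5 + \left(-12 + 25 + 20\right)} = \frac{1}{-5 + 33} = \frac{1}{28}$)
$q{\left(\frac{1}{-1 - \frac{146}{6 \left(-5\right)}} \right)} - 10259 = \frac{1}{28} - 10259 = - \frac{287251}{28}$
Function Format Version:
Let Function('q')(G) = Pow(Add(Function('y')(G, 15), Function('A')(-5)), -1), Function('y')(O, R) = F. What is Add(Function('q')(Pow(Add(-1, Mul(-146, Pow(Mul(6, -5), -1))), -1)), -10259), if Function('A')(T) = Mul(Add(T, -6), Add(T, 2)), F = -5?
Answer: Rational(-287251, 28) ≈ -10259.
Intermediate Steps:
Function('y')(O, R) = -5
Function('A')(T) = Mul(Add(-6, T), Add(2, T))
Function('q')(G) = Rational(1, 28) (Function('q')(G) = Pow(Add(-5, Add(-12, Pow(-5, 2), Mul(-4, -5))), -1) = Pow(Add(-5, Add(-12, 25, 20)), -1) = Pow(Add(-5, 33), -1) = Pow(28, -1) = Rational(1, 28))
Add(Function('q')(Pow(Add(-1, Mul(-146, Pow(Mul(6, -5), -1))), -1)), -10259) = Add(Rational(1, 28), -10259) = Rational(-287251, 28)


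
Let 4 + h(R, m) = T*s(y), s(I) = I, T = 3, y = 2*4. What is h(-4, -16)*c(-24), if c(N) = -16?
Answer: -320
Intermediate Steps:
y = 8
h(R, m) = 20 (h(R, m) = -4 + 3*8 = -4 + 24 = 20)
h(-4, -16)*c(-24) = 20*(-16) = -320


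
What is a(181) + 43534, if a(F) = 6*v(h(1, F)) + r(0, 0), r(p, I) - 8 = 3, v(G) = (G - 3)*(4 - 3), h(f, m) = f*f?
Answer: 43533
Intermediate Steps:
h(f, m) = f²
v(G) = -3 + G (v(G) = (-3 + G)*1 = -3 + G)
r(p, I) = 11 (r(p, I) = 8 + 3 = 11)
a(F) = -1 (a(F) = 6*(-3 + 1²) + 11 = 6*(-3 + 1) + 11 = 6*(-2) + 11 = -12 + 11 = -1)
a(181) + 43534 = -1 + 43534 = 43533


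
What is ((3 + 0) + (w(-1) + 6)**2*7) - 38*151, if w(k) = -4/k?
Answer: -5035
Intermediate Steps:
((3 + 0) + (w(-1) + 6)**2*7) - 38*151 = ((3 + 0) + (-4/(-1) + 6)**2*7) - 38*151 = (3 + (-4*(-1) + 6)**2*7) - 5738 = (3 + (4 + 6)**2*7) - 5738 = (3 + 10**2*7) - 5738 = (3 + 100*7) - 5738 = (3 + 700) - 5738 = 703 - 5738 = -5035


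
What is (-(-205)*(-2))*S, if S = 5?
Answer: -2050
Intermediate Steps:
(-(-205)*(-2))*S = -(-205)*(-2)*5 = -41*10*5 = -410*5 = -2050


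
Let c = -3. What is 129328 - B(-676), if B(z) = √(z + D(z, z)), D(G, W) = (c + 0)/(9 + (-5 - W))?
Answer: 129328 - I*√78146110/340 ≈ 1.2933e+5 - 26.0*I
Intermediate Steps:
D(G, W) = -3/(4 - W) (D(G, W) = (-3 + 0)/(9 + (-5 - W)) = -3/(4 - W))
B(z) = √(z + 3/(-4 + z))
129328 - B(-676) = 129328 - √((3 - 676*(-4 - 676))/(-4 - 676)) = 129328 - √((3 - 676*(-680))/(-680)) = 129328 - √(-(3 + 459680)/680) = 129328 - √(-1/680*459683) = 129328 - √(-459683/680) = 129328 - I*√78146110/340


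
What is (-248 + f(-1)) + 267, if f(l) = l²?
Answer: 20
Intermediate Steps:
(-248 + f(-1)) + 267 = (-248 + (-1)²) + 267 = (-248 + 1) + 267 = -247 + 267 = 20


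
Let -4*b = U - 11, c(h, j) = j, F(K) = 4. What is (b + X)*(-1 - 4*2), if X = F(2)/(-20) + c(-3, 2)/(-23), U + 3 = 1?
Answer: -12267/460 ≈ -26.667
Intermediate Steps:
U = -2 (U = -3 + 1 = -2)
b = 13/4 (b = -(-2 - 11)/4 = -¼*(-13) = 13/4 ≈ 3.2500)
X = -33/115 (X = 4/(-20) + 2/(-23) = 4*(-1/20) + 2*(-1/23) = -⅕ - 2/23 = -33/115 ≈ -0.28696)
(b + X)*(-1 - 4*2) = (13/4 - 33/115)*(-1 - 4*2) = 1363*(-1 - 8)/460 = (1363/460)*(-9) = -12267/460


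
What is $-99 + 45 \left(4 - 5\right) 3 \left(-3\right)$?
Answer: $306$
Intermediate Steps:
$-99 + 45 \left(4 - 5\right) 3 \left(-3\right) = -99 + 45 \left(\left(-1\right) \left(-9\right)\right) = -99 + 45 \cdot 9 = -99 + 405 = 306$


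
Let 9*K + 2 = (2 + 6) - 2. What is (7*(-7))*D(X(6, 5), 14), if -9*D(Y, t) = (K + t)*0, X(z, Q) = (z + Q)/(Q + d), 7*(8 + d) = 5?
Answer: 0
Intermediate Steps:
K = 4/9 (K = -2/9 + ((2 + 6) - 2)/9 = -2/9 + (8 - 2)/9 = -2/9 + (⅑)*6 = -2/9 + ⅔ = 4/9 ≈ 0.44444)
d = -51/7 (d = -8 + (⅐)*5 = -8 + 5/7 = -51/7 ≈ -7.2857)
X(z, Q) = (Q + z)/(-51/7 + Q) (X(z, Q) = (z + Q)/(Q - 51/7) = (Q + z)/(-51/7 + Q))
D(Y, t) = 0 (D(Y, t) = -(4/9 + t)*0/9 = -⅑*0 = 0)
(7*(-7))*D(X(6, 5), 14) = (7*(-7))*0 = -49*0 = 0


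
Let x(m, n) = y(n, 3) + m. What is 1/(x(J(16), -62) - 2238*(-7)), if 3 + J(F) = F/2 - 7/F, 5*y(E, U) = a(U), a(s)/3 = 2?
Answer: 80/1253741 ≈ 6.3809e-5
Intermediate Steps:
a(s) = 6 (a(s) = 3*2 = 6)
y(E, U) = 6/5 (y(E, U) = (⅕)*6 = 6/5)
J(F) = -3 + F/2 - 7/F (J(F) = -3 + (F/2 - 7/F) = -3 + F/2 - 7/F)
x(m, n) = 6/5 + m
1/(x(J(16), -62) - 2238*(-7)) = 1/((6/5 + (-3 + (½)*16 - 7/16)) - 2238*(-7)) = 1/((6/5 + (-3 + 8 - 7*1/16)) + 15666) = 1/((6/5 + (-3 + 8 - 7/16)) + 15666) = 1/((6/5 + 73/16) + 15666) = 1/(461/80 + 15666) = 1/(1253741/80) = 80/1253741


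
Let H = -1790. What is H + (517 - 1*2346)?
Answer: -3619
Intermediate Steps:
H + (517 - 1*2346) = -1790 + (517 - 1*2346) = -1790 + (517 - 2346) = -1790 - 1829 = -3619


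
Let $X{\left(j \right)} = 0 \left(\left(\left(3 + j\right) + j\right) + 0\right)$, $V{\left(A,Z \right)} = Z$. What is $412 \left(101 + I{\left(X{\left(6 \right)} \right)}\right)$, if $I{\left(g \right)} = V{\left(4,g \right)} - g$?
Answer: $41612$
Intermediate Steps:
$X{\left(j \right)} = 0$ ($X{\left(j \right)} = 0 \left(\left(3 + 2 j\right) + 0\right) = 0 \left(3 + 2 j\right) = 0$)
$I{\left(g \right)} = 0$ ($I{\left(g \right)} = g - g = 0$)
$412 \left(101 + I{\left(X{\left(6 \right)} \right)}\right) = 412 \left(101 + 0\right) = 412 \cdot 101 = 41612$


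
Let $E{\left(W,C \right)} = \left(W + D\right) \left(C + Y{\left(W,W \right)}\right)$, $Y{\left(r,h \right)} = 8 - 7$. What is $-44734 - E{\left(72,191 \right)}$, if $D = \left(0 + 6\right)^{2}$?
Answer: $-65470$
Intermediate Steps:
$Y{\left(r,h \right)} = 1$
$D = 36$ ($D = 6^{2} = 36$)
$E{\left(W,C \right)} = \left(1 + C\right) \left(36 + W\right)$ ($E{\left(W,C \right)} = \left(W + 36\right) \left(C + 1\right) = \left(36 + W\right) \left(1 + C\right) = \left(1 + C\right) \left(36 + W\right)$)
$-44734 - E{\left(72,191 \right)} = -44734 - \left(36 + 72 + 36 \cdot 191 + 191 \cdot 72\right) = -44734 - \left(36 + 72 + 6876 + 13752\right) = -44734 - 20736 = -65470$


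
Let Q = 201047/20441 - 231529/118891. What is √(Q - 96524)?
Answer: 14*I*√2908345403973738128966/2430250931 ≈ 310.67*I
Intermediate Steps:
Q = 19169994588/2430250931 (Q = 201047*(1/20441) - 231529*1/118891 = 201047/20441 - 231529/118891 = 19169994588/2430250931 ≈ 7.8881)
√(Q - 96524) = √(19169994588/2430250931 - 96524) = √(-234558370869256/2430250931) = 14*I*√2908345403973738128966/2430250931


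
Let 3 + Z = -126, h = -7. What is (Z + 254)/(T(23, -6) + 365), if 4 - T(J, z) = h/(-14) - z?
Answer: 10/29 ≈ 0.34483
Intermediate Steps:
Z = -129 (Z = -3 - 126 = -129)
T(J, z) = 7/2 + z (T(J, z) = 4 - (-7/(-14) - z) = 4 - (-7*(-1/14) - z) = 4 - (½ - z) = 4 + (-½ + z) = 7/2 + z)
(Z + 254)/(T(23, -6) + 365) = (-129 + 254)/((7/2 - 6) + 365) = 125/(-5/2 + 365) = 125/(725/2) = 125*(2/725) = 10/29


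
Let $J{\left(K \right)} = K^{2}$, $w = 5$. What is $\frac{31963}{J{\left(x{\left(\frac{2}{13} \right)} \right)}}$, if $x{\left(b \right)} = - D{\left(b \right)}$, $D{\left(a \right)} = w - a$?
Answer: $\frac{5401747}{3969} \approx 1361.0$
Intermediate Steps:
$D{\left(a \right)} = 5 - a$
$x{\left(b \right)} = -5 + b$ ($x{\left(b \right)} = - (5 - b) = -5 + b$)
$\frac{31963}{J{\left(x{\left(\frac{2}{13} \right)} \right)}} = \frac{31963}{\left(-5 + \frac{2}{13}\right)^{2}} = \frac{31963}{\left(- \frac{63}{13}\right)^{2}} = \frac{31963}{\frac{3969}{169}} = 31963 \cdot \frac{169}{3969} = \frac{5401747}{3969}$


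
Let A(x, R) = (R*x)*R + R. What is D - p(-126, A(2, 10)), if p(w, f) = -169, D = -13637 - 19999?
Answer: -33467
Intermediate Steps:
D = -33636
A(x, R) = R + x*R**2 (A(x, R) = x*R**2 + R = R + x*R**2)
D - p(-126, A(2, 10)) = -33636 - 1*(-169) = -33636 + 169 = -33467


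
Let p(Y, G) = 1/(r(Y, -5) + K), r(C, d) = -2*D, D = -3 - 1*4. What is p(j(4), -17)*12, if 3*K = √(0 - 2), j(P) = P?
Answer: 756/883 - 18*I*√2/883 ≈ 0.85617 - 0.028829*I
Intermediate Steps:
D = -7 (D = -3 - 4 = -7)
r(C, d) = 14 (r(C, d) = -2*(-7) = 14)
K = I*√2/3 (K = √(0 - 2)/3 = √(-2)/3 = (I*√2)/3 = I*√2/3 ≈ 0.4714*I)
p(Y, G) = 1/(14 + I*√2/3)
p(j(4), -17)*12 = (63/883 - 3*I*√2/1766)*12 = 756/883 - 18*I*√2/883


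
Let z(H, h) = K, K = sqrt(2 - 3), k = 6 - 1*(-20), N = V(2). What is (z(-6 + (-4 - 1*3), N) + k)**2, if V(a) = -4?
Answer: (26 + I)**2 ≈ 675.0 + 52.0*I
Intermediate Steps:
N = -4
k = 26 (k = 6 + 20 = 26)
K = I (K = sqrt(-1) = I ≈ 1.0*I)
z(H, h) = I
(z(-6 + (-4 - 1*3), N) + k)**2 = (I + 26)**2 = (26 + I)**2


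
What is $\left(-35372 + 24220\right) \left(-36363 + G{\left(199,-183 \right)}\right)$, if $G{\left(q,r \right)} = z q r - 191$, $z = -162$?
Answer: $-65384176000$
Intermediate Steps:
$G{\left(q,r \right)} = -191 - 162 q r$ ($G{\left(q,r \right)} = - 162 q r - 191 = -191 - 162 q r$)
$\left(-35372 + 24220\right) \left(-36363 + G{\left(199,-183 \right)}\right) = \left(-35372 + 24220\right) \left(-36363 - \left(191 + 32238 \left(-183\right)\right)\right) = - 11152 \left(-36363 + \left(-191 + 5899554\right)\right) = - 11152 \left(-36363 + 5899363\right) = \left(-11152\right) 5863000 = -65384176000$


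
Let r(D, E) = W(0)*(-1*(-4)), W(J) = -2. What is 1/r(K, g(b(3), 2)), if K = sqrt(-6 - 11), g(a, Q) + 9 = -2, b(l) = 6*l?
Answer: -1/8 ≈ -0.12500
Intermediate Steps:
g(a, Q) = -11 (g(a, Q) = -9 - 2 = -11)
K = I*sqrt(17) (K = sqrt(-17) = I*sqrt(17) ≈ 4.1231*I)
r(D, E) = -8 (r(D, E) = -(-2)*(-4) = -2*4 = -8)
1/r(K, g(b(3), 2)) = 1/(-8) = -1/8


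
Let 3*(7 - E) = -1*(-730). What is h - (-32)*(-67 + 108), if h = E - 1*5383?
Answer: -12922/3 ≈ -4307.3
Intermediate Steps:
E = -709/3 (E = 7 - (-1)*(-730)/3 = 7 - 1/3*730 = 7 - 730/3 = -709/3 ≈ -236.33)
h = -16858/3 (h = -709/3 - 1*5383 = -709/3 - 5383 = -16858/3 ≈ -5619.3)
h - (-32)*(-67 + 108) = -16858/3 - (-32)*(-67 + 108) = -16858/3 - (-32)*41 = -16858/3 - 1*(-1312) = -16858/3 + 1312 = -12922/3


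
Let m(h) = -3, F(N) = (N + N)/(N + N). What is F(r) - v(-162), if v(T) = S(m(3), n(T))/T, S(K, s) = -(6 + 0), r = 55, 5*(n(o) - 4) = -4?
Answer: 26/27 ≈ 0.96296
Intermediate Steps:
n(o) = 16/5 (n(o) = 4 + (⅕)*(-4) = 4 - ⅘ = 16/5)
F(N) = 1 (F(N) = (2*N)/((2*N)) = (2*N)*(1/(2*N)) = 1)
S(K, s) = -6 (S(K, s) = -1*6 = -6)
v(T) = -6/T
F(r) - v(-162) = 1 - (-6)/(-162) = 1 - (-6)*(-1)/162 = 1 - 1*1/27 = 1 - 1/27 = 26/27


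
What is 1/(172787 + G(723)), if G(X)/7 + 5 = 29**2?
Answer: 1/178639 ≈ 5.5979e-6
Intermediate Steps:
G(X) = 5852 (G(X) = -35 + 7*29**2 = -35 + 7*841 = -35 + 5887 = 5852)
1/(172787 + G(723)) = 1/(172787 + 5852) = 1/178639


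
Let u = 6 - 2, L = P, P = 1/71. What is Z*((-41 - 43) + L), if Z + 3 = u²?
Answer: -77519/71 ≈ -1091.8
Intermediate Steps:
P = 1/71 ≈ 0.014085
L = 1/71 ≈ 0.014085
u = 4
Z = 13 (Z = -3 + 4² = -3 + 16 = 13)
Z*((-41 - 43) + L) = 13*((-41 - 43) + 1/71) = 13*(-84 + 1/71) = 13*(-5963/71) = -77519/71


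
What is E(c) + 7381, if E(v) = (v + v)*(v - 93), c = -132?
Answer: 66781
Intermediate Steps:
E(v) = 2*v*(-93 + v) (E(v) = (2*v)*(-93 + v) = 2*v*(-93 + v))
E(c) + 7381 = 2*(-132)*(-93 - 132) + 7381 = 2*(-132)*(-225) + 7381 = 59400 + 7381 = 66781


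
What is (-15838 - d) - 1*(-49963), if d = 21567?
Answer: 12558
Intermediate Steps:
(-15838 - d) - 1*(-49963) = (-15838 - 1*21567) - 1*(-49963) = (-15838 - 21567) + 49963 = -37405 + 49963 = 12558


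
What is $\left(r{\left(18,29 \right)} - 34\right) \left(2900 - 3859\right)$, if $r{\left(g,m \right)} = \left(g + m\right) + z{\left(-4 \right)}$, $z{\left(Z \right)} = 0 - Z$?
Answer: $-16303$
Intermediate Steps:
$z{\left(Z \right)} = - Z$
$r{\left(g,m \right)} = 4 + g + m$ ($r{\left(g,m \right)} = \left(g + m\right) - -4 = \left(g + m\right) + 4 = 4 + g + m$)
$\left(r{\left(18,29 \right)} - 34\right) \left(2900 - 3859\right) = \left(\left(4 + 18 + 29\right) - 34\right) \left(2900 - 3859\right) = \left(51 - 34\right) \left(-959\right) = 17 \left(-959\right) = -16303$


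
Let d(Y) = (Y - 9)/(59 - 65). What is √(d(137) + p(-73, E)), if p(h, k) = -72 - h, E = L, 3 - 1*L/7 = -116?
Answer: I*√183/3 ≈ 4.5092*I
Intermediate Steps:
L = 833 (L = 21 - 7*(-116) = 21 + 812 = 833)
E = 833
d(Y) = 3/2 - Y/6 (d(Y) = (-9 + Y)/(-6) = (-9 + Y)*(-⅙) = 3/2 - Y/6)
√(d(137) + p(-73, E)) = √((3/2 - ⅙*137) + (-72 - 1*(-73))) = √((3/2 - 137/6) + (-72 + 73)) = √(-64/3 + 1) = √(-61/3) = I*√183/3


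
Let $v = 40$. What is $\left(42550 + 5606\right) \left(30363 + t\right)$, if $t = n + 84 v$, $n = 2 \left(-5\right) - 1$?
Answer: $1623435072$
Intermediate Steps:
$n = -11$ ($n = -10 - 1 = -11$)
$t = 3349$ ($t = -11 + 84 \cdot 40 = -11 + 3360 = 3349$)
$\left(42550 + 5606\right) \left(30363 + t\right) = \left(42550 + 5606\right) \left(30363 + 3349\right) = 48156 \cdot 33712 = 1623435072$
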